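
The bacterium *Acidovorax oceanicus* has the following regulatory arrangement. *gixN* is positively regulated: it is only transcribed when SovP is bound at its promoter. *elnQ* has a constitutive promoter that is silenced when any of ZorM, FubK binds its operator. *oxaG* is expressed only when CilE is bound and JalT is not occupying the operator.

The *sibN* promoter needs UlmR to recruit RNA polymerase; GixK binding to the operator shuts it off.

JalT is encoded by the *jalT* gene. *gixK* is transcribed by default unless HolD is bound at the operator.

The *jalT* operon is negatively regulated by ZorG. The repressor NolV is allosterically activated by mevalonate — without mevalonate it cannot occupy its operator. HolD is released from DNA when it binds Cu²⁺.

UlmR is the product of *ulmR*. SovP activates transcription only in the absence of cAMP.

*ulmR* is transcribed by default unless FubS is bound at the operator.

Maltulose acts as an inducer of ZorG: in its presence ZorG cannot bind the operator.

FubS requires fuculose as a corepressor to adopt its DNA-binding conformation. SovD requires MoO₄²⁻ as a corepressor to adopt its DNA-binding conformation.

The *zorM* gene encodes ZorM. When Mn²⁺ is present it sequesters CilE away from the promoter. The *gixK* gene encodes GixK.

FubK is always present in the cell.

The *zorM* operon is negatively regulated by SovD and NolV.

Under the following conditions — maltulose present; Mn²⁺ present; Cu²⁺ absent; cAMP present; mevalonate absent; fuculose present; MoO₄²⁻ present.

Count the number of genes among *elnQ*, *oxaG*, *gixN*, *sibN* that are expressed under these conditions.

0

MoO₄²⁻ is present, so SovD is active.
Mevalonate is absent, so NolV is inactive.
With repressor SovD bound, *zorM* is not transcribed.
So ZorM is not produced.
FubK is produced constitutively and is active.
With repressor FubK bound, *elnQ* is not transcribed.
→ *elnQ* is OFF.
Maltulose is present, so ZorG is inactive.
With no repressor bound, *jalT* is transcribed.
So JalT is produced and active.
Mn²⁺ is present, so CilE is inactive.
With repressor JalT bound, *oxaG* is not transcribed.
→ *oxaG* is OFF.
cAMP is present, so SovP is inactive.
Required activator SovP is absent, so *gixN* is not transcribed.
→ *gixN* is OFF.
Cu²⁺ is absent, so HolD is active.
With repressor HolD bound, *gixK* is not transcribed.
So GixK is not produced.
Fuculose is present, so FubS is active.
With repressor FubS bound, *ulmR* is not transcribed.
So UlmR is not produced.
Required activator UlmR is absent, so *sibN* is not transcribed.
→ *sibN* is OFF.
0 of the 4 genes are transcribed.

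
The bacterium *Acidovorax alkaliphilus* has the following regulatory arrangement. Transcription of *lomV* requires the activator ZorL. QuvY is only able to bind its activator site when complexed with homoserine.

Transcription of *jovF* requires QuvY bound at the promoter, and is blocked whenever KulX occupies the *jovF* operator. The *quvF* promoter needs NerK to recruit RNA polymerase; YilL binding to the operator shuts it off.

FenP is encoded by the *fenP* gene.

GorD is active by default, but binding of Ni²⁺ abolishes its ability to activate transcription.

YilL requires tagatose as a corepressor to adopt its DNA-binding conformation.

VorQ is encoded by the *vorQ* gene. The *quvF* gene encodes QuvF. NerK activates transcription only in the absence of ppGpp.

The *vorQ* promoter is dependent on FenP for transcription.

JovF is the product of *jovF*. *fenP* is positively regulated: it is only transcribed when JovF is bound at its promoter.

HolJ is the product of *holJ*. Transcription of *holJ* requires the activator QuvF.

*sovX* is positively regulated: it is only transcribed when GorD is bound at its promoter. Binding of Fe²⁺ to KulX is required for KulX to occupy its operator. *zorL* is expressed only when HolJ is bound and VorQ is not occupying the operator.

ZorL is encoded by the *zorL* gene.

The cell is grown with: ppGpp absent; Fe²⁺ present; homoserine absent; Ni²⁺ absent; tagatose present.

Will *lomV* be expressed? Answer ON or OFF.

OFF

Fe²⁺ is present, so KulX is active.
Homoserine is absent, so QuvY is inactive.
With repressor KulX bound, *jovF* is not transcribed.
So JovF is not produced.
Required activator JovF is absent, so *fenP* is not transcribed.
So FenP is not produced.
Required activator FenP is absent, so *vorQ* is not transcribed.
So VorQ is not produced.
Tagatose is present, so YilL is active.
ppGpp is absent, so NerK is active.
With repressor YilL bound, *quvF* is not transcribed.
So QuvF is not produced.
Required activator QuvF is absent, so *holJ* is not transcribed.
So HolJ is not produced.
Required activator HolJ is absent, so *zorL* is not transcribed.
So ZorL is not produced.
Required activator ZorL is absent, so *lomV* is not transcribed.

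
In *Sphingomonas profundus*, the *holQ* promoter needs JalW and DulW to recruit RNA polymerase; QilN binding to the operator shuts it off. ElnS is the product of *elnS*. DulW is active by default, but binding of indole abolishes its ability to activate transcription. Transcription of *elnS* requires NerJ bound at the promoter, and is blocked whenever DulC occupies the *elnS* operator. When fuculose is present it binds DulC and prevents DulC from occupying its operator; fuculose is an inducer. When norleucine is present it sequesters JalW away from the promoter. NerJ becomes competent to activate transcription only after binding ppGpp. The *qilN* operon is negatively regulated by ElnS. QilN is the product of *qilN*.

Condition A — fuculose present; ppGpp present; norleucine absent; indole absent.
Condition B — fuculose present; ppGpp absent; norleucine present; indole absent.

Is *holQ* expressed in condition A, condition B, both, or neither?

A only

Condition A:
Fuculose is present, so DulC is inactive.
ppGpp is present, so NerJ is active.
No repressor is bound and NerJ is active, so *elnS* is transcribed.
So ElnS is produced and active.
With repressor ElnS bound, *qilN* is not transcribed.
So QilN is not produced.
Norleucine is absent, so JalW is active.
Indole is absent, so DulW is active.
No repressor is bound and JalW and DulW are active, so *holQ* is transcribed.
→ *holQ* is ON in A.
Condition B:
Fuculose is present, so DulC is inactive.
ppGpp is absent, so NerJ is inactive.
Required activator NerJ is absent, so *elnS* is not transcribed.
So ElnS is not produced.
With no repressor bound, *qilN* is transcribed.
So QilN is produced and active.
Norleucine is present, so JalW is inactive.
Indole is absent, so DulW is active.
With repressor QilN bound, *holQ* is not transcribed.
→ *holQ* is OFF in B.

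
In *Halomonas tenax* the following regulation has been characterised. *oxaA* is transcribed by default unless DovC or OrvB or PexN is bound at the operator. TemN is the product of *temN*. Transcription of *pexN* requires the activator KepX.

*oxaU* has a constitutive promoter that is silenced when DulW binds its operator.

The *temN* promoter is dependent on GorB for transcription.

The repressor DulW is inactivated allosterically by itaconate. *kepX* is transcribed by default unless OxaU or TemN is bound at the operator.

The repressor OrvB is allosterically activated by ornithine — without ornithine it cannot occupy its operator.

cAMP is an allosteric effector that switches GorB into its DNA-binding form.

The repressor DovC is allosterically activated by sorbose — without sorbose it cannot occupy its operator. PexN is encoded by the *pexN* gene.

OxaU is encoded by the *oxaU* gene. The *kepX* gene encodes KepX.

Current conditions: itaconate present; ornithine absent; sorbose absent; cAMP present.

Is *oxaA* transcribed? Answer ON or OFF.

Sorbose is absent, so DovC is inactive.
Ornithine is absent, so OrvB is inactive.
Itaconate is present, so DulW is inactive.
With no repressor bound, *oxaU* is transcribed.
So OxaU is produced and active.
cAMP is present, so GorB is active.
No repressor is bound and GorB is active, so *temN* is transcribed.
So TemN is produced and active.
With repressor OxaU bound, *kepX* is not transcribed.
So KepX is not produced.
Required activator KepX is absent, so *pexN* is not transcribed.
So PexN is not produced.
With no repressor bound, *oxaA* is transcribed.

ON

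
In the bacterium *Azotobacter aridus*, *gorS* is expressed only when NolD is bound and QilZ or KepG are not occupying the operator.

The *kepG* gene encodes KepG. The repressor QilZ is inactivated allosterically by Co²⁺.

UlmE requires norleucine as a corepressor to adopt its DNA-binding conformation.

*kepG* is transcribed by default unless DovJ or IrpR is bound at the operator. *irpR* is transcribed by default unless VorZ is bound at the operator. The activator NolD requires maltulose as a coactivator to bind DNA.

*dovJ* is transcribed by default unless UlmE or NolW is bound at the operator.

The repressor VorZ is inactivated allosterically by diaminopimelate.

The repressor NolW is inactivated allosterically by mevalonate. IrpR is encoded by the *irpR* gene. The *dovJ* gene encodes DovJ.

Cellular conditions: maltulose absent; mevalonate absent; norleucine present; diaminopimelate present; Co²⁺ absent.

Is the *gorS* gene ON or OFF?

OFF

Co²⁺ is absent, so QilZ is active.
Maltulose is absent, so NolD is inactive.
Norleucine is present, so UlmE is active.
Mevalonate is absent, so NolW is active.
With repressor UlmE bound, *dovJ* is not transcribed.
So DovJ is not produced.
Diaminopimelate is present, so VorZ is inactive.
With no repressor bound, *irpR* is transcribed.
So IrpR is produced and active.
With repressor IrpR bound, *kepG* is not transcribed.
So KepG is not produced.
With repressor QilZ bound, *gorS* is not transcribed.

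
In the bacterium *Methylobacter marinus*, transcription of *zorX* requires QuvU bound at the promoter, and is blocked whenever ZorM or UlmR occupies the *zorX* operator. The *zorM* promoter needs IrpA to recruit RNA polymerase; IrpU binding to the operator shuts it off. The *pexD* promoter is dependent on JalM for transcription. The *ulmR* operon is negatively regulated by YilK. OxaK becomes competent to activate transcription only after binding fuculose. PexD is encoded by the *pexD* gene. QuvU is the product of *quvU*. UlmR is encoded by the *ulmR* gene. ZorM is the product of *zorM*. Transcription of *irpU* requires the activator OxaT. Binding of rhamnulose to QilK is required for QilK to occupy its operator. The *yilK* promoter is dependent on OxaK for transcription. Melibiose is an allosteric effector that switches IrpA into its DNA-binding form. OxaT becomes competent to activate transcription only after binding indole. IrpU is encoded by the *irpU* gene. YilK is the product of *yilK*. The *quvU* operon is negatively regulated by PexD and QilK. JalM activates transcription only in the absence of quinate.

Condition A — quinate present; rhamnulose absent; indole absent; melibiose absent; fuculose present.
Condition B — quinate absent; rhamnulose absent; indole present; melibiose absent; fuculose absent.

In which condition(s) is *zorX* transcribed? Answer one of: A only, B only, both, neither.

A only

Condition A:
Quinate is present, so JalM is inactive.
Required activator JalM is absent, so *pexD* is not transcribed.
So PexD is not produced.
Rhamnulose is absent, so QilK is inactive.
With no repressor bound, *quvU* is transcribed.
So QuvU is produced and active.
Indole is absent, so OxaT is inactive.
Required activator OxaT is absent, so *irpU* is not transcribed.
So IrpU is not produced.
Melibiose is absent, so IrpA is inactive.
Required activator IrpA is absent, so *zorM* is not transcribed.
So ZorM is not produced.
Fuculose is present, so OxaK is active.
No repressor is bound and OxaK is active, so *yilK* is transcribed.
So YilK is produced and active.
With repressor YilK bound, *ulmR* is not transcribed.
So UlmR is not produced.
No repressor is bound and QuvU is active, so *zorX* is transcribed.
→ *zorX* is ON in A.
Condition B:
Quinate is absent, so JalM is active.
No repressor is bound and JalM is active, so *pexD* is transcribed.
So PexD is produced and active.
Rhamnulose is absent, so QilK is inactive.
With repressor PexD bound, *quvU* is not transcribed.
So QuvU is not produced.
Indole is present, so OxaT is active.
No repressor is bound and OxaT is active, so *irpU* is transcribed.
So IrpU is produced and active.
Melibiose is absent, so IrpA is inactive.
With repressor IrpU bound, *zorM* is not transcribed.
So ZorM is not produced.
Fuculose is absent, so OxaK is inactive.
Required activator OxaK is absent, so *yilK* is not transcribed.
So YilK is not produced.
With no repressor bound, *ulmR* is transcribed.
So UlmR is produced and active.
With repressor UlmR bound, *zorX* is not transcribed.
→ *zorX* is OFF in B.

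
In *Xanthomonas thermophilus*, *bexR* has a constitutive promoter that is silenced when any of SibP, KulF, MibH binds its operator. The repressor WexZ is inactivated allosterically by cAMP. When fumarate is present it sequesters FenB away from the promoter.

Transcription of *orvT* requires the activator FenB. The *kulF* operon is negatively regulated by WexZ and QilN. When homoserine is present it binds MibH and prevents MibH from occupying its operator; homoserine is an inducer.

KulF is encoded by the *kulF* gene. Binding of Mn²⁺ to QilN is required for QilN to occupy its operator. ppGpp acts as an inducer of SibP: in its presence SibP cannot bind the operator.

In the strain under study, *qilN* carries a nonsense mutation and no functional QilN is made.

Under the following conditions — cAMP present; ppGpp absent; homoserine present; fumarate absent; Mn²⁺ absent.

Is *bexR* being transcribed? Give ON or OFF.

OFF

ppGpp is absent, so SibP is active.
cAMP is present, so WexZ is inactive.
QilN is non-functional in this strain, so it has no effect.
With no repressor bound, *kulF* is transcribed.
So KulF is produced and active.
Homoserine is present, so MibH is inactive.
With repressor SibP bound, *bexR* is not transcribed.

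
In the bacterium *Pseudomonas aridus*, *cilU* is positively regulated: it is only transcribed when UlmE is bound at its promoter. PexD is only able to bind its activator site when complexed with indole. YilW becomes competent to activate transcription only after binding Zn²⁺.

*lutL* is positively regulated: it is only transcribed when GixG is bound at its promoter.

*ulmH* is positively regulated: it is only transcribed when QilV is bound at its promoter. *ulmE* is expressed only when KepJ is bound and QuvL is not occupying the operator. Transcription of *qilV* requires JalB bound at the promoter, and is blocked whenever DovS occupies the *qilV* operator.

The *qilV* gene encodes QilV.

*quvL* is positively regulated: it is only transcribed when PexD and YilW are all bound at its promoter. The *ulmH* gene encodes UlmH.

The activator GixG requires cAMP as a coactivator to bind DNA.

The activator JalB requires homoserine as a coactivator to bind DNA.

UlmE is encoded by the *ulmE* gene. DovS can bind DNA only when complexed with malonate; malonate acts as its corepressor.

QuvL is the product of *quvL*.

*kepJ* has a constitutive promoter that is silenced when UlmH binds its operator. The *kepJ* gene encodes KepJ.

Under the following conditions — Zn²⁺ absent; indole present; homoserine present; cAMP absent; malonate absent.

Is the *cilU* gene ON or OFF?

OFF

Malonate is absent, so DovS is inactive.
Homoserine is present, so JalB is active.
No repressor is bound and JalB is active, so *qilV* is transcribed.
So QilV is produced and active.
No repressor is bound and QilV is active, so *ulmH* is transcribed.
So UlmH is produced and active.
With repressor UlmH bound, *kepJ* is not transcribed.
So KepJ is not produced.
Indole is present, so PexD is active.
Zn²⁺ is absent, so YilW is inactive.
Required activator YilW is absent, so *quvL* is not transcribed.
So QuvL is not produced.
Required activator KepJ is absent, so *ulmE* is not transcribed.
So UlmE is not produced.
Required activator UlmE is absent, so *cilU* is not transcribed.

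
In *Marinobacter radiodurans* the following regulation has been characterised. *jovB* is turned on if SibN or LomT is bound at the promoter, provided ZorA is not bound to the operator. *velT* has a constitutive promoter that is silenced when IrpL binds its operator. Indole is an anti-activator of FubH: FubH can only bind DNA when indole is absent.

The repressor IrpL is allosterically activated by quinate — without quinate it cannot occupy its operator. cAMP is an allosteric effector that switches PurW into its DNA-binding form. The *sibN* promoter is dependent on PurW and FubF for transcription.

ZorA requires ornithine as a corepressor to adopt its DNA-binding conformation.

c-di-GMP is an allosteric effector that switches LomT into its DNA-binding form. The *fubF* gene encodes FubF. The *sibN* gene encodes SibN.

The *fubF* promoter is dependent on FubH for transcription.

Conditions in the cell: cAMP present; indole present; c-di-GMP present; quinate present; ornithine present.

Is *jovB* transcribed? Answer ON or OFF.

cAMP is present, so PurW is active.
Indole is present, so FubH is inactive.
Required activator FubH is absent, so *fubF* is not transcribed.
So FubF is not produced.
Required activator FubF is absent, so *sibN* is not transcribed.
So SibN is not produced.
Ornithine is present, so ZorA is active.
c-di-GMP is present, so LomT is active.
With repressor ZorA bound, *jovB* is not transcribed.

OFF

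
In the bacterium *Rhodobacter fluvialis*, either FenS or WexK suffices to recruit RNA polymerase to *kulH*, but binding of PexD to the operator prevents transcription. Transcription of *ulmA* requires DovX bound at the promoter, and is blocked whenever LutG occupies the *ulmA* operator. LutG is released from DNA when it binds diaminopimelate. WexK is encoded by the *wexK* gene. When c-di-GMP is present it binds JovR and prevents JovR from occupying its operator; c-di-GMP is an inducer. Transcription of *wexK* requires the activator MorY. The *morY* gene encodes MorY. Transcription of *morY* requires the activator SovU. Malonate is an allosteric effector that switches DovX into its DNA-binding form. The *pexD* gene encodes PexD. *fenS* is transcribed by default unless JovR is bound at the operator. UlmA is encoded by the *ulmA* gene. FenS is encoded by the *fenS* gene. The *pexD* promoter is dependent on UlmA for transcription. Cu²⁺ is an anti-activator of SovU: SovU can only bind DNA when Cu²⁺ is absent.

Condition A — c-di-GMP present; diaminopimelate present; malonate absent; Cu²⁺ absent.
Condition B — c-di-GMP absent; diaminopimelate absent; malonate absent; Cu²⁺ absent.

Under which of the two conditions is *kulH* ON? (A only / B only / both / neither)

both

Condition A:
c-di-GMP is present, so JovR is inactive.
With no repressor bound, *fenS* is transcribed.
So FenS is produced and active.
Diaminopimelate is present, so LutG is inactive.
Malonate is absent, so DovX is inactive.
Required activator DovX is absent, so *ulmA* is not transcribed.
So UlmA is not produced.
Required activator UlmA is absent, so *pexD* is not transcribed.
So PexD is not produced.
Cu²⁺ is absent, so SovU is active.
No repressor is bound and SovU is active, so *morY* is transcribed.
So MorY is produced and active.
No repressor is bound and MorY is active, so *wexK* is transcribed.
So WexK is produced and active.
Activator FenS is present, so *kulH* is transcribed.
→ *kulH* is ON in A.
Condition B:
c-di-GMP is absent, so JovR is active.
With repressor JovR bound, *fenS* is not transcribed.
So FenS is not produced.
Diaminopimelate is absent, so LutG is active.
Malonate is absent, so DovX is inactive.
With repressor LutG bound, *ulmA* is not transcribed.
So UlmA is not produced.
Required activator UlmA is absent, so *pexD* is not transcribed.
So PexD is not produced.
Cu²⁺ is absent, so SovU is active.
No repressor is bound and SovU is active, so *morY* is transcribed.
So MorY is produced and active.
No repressor is bound and MorY is active, so *wexK* is transcribed.
So WexK is produced and active.
Activator WexK is present, so *kulH* is transcribed.
→ *kulH* is ON in B.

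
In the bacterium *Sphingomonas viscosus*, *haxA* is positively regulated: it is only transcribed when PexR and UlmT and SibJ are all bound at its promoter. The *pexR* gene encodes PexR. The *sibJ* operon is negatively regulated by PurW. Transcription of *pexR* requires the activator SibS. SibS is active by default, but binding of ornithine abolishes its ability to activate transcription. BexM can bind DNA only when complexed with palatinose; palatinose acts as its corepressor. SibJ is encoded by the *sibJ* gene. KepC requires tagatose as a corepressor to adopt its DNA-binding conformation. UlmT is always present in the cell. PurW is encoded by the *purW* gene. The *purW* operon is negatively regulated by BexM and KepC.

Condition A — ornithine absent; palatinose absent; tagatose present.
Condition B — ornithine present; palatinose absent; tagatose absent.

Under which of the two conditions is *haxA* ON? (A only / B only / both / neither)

A only

Condition A:
Ornithine is absent, so SibS is active.
No repressor is bound and SibS is active, so *pexR* is transcribed.
So PexR is produced and active.
UlmT is produced constitutively and is active.
Palatinose is absent, so BexM is inactive.
Tagatose is present, so KepC is active.
With repressor KepC bound, *purW* is not transcribed.
So PurW is not produced.
With no repressor bound, *sibJ* is transcribed.
So SibJ is produced and active.
No repressor is bound and PexR and UlmT and SibJ are active, so *haxA* is transcribed.
→ *haxA* is ON in A.
Condition B:
Ornithine is present, so SibS is inactive.
Required activator SibS is absent, so *pexR* is not transcribed.
So PexR is not produced.
UlmT is produced constitutively and is active.
Palatinose is absent, so BexM is inactive.
Tagatose is absent, so KepC is inactive.
With no repressor bound, *purW* is transcribed.
So PurW is produced and active.
With repressor PurW bound, *sibJ* is not transcribed.
So SibJ is not produced.
Required activator PexR is absent, so *haxA* is not transcribed.
→ *haxA* is OFF in B.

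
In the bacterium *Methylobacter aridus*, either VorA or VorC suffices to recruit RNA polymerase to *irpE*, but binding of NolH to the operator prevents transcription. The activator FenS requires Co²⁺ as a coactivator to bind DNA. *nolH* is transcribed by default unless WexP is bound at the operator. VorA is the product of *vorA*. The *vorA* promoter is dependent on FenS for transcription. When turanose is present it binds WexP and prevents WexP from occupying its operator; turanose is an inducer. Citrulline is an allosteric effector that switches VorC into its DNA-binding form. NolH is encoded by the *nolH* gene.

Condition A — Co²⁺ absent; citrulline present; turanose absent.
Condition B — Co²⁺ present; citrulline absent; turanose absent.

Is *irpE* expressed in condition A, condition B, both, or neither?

both

Condition A:
Co²⁺ is absent, so FenS is inactive.
Required activator FenS is absent, so *vorA* is not transcribed.
So VorA is not produced.
Citrulline is present, so VorC is active.
Turanose is absent, so WexP is active.
With repressor WexP bound, *nolH* is not transcribed.
So NolH is not produced.
Activator VorC is present, so *irpE* is transcribed.
→ *irpE* is ON in A.
Condition B:
Co²⁺ is present, so FenS is active.
No repressor is bound and FenS is active, so *vorA* is transcribed.
So VorA is produced and active.
Citrulline is absent, so VorC is inactive.
Turanose is absent, so WexP is active.
With repressor WexP bound, *nolH* is not transcribed.
So NolH is not produced.
Activator VorA is present, so *irpE* is transcribed.
→ *irpE* is ON in B.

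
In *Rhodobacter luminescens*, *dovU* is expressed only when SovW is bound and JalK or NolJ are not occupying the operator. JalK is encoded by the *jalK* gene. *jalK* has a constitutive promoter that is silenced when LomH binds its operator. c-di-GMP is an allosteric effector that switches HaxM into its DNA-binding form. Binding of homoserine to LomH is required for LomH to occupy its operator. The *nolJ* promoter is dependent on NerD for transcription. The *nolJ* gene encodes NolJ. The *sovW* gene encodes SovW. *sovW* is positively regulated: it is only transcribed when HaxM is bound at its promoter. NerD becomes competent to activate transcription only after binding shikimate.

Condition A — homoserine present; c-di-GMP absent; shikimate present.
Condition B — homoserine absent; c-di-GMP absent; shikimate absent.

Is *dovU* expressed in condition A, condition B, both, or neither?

neither

Condition A:
Homoserine is present, so LomH is active.
With repressor LomH bound, *jalK* is not transcribed.
So JalK is not produced.
c-di-GMP is absent, so HaxM is inactive.
Required activator HaxM is absent, so *sovW* is not transcribed.
So SovW is not produced.
Shikimate is present, so NerD is active.
No repressor is bound and NerD is active, so *nolJ* is transcribed.
So NolJ is produced and active.
With repressor NolJ bound, *dovU* is not transcribed.
→ *dovU* is OFF in A.
Condition B:
Homoserine is absent, so LomH is inactive.
With no repressor bound, *jalK* is transcribed.
So JalK is produced and active.
c-di-GMP is absent, so HaxM is inactive.
Required activator HaxM is absent, so *sovW* is not transcribed.
So SovW is not produced.
Shikimate is absent, so NerD is inactive.
Required activator NerD is absent, so *nolJ* is not transcribed.
So NolJ is not produced.
With repressor JalK bound, *dovU* is not transcribed.
→ *dovU* is OFF in B.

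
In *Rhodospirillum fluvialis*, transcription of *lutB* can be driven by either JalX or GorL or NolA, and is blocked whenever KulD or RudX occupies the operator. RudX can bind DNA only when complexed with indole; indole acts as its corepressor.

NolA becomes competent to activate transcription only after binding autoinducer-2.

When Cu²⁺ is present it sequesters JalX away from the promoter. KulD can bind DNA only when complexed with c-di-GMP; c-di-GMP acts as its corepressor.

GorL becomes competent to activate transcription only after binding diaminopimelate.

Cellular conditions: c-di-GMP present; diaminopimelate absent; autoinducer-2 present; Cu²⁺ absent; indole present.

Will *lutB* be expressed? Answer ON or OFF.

OFF

Cu²⁺ is absent, so JalX is active.
Diaminopimelate is absent, so GorL is inactive.
Autoinducer-2 is present, so NolA is active.
c-di-GMP is present, so KulD is active.
Indole is present, so RudX is active.
With repressor KulD bound, *lutB* is not transcribed.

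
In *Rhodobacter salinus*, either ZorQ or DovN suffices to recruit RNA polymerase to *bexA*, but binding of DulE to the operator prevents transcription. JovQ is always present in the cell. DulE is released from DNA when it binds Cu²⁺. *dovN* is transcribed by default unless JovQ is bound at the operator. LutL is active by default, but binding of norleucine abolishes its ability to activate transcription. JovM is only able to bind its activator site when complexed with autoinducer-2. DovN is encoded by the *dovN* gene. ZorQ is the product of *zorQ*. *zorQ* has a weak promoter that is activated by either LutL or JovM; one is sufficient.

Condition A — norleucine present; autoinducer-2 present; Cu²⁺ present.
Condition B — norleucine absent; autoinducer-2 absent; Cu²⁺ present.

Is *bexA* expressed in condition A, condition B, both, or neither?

both

Condition A:
Norleucine is present, so LutL is inactive.
Autoinducer-2 is present, so JovM is active.
Activator JovM is present, so *zorQ* is transcribed.
So ZorQ is produced and active.
JovQ is produced constitutively and is active.
With repressor JovQ bound, *dovN* is not transcribed.
So DovN is not produced.
Cu²⁺ is present, so DulE is inactive.
Activator ZorQ is present, so *bexA* is transcribed.
→ *bexA* is ON in A.
Condition B:
Norleucine is absent, so LutL is active.
Autoinducer-2 is absent, so JovM is inactive.
Activator LutL is present, so *zorQ* is transcribed.
So ZorQ is produced and active.
JovQ is produced constitutively and is active.
With repressor JovQ bound, *dovN* is not transcribed.
So DovN is not produced.
Cu²⁺ is present, so DulE is inactive.
Activator ZorQ is present, so *bexA* is transcribed.
→ *bexA* is ON in B.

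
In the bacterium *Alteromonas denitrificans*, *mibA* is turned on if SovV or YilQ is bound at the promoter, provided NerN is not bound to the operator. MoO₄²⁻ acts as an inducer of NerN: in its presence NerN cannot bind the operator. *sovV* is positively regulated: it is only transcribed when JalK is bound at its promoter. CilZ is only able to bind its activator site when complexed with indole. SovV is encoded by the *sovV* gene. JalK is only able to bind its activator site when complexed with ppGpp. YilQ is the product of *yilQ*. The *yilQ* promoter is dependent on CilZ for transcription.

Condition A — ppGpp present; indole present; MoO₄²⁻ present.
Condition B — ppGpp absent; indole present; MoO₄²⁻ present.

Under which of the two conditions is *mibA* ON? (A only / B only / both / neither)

Condition A:
ppGpp is present, so JalK is active.
No repressor is bound and JalK is active, so *sovV* is transcribed.
So SovV is produced and active.
Indole is present, so CilZ is active.
No repressor is bound and CilZ is active, so *yilQ* is transcribed.
So YilQ is produced and active.
MoO₄²⁻ is present, so NerN is inactive.
Activator SovV is present, so *mibA* is transcribed.
→ *mibA* is ON in A.
Condition B:
ppGpp is absent, so JalK is inactive.
Required activator JalK is absent, so *sovV* is not transcribed.
So SovV is not produced.
Indole is present, so CilZ is active.
No repressor is bound and CilZ is active, so *yilQ* is transcribed.
So YilQ is produced and active.
MoO₄²⁻ is present, so NerN is inactive.
Activator YilQ is present, so *mibA* is transcribed.
→ *mibA* is ON in B.

both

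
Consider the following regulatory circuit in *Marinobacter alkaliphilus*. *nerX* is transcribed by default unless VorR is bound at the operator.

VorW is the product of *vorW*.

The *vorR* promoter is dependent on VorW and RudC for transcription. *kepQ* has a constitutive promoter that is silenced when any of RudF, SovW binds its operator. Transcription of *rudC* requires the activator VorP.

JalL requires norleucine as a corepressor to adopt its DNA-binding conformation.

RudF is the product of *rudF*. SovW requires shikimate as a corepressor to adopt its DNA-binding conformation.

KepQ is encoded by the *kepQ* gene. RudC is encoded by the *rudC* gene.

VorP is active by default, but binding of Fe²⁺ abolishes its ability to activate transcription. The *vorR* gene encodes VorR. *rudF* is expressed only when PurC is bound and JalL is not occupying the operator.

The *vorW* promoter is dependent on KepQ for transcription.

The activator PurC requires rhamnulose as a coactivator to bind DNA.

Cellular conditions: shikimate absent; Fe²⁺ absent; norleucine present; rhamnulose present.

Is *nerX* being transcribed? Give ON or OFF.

Norleucine is present, so JalL is active.
Rhamnulose is present, so PurC is active.
With repressor JalL bound, *rudF* is not transcribed.
So RudF is not produced.
Shikimate is absent, so SovW is inactive.
With no repressor bound, *kepQ* is transcribed.
So KepQ is produced and active.
No repressor is bound and KepQ is active, so *vorW* is transcribed.
So VorW is produced and active.
Fe²⁺ is absent, so VorP is active.
No repressor is bound and VorP is active, so *rudC* is transcribed.
So RudC is produced and active.
No repressor is bound and VorW and RudC are active, so *vorR* is transcribed.
So VorR is produced and active.
With repressor VorR bound, *nerX* is not transcribed.

OFF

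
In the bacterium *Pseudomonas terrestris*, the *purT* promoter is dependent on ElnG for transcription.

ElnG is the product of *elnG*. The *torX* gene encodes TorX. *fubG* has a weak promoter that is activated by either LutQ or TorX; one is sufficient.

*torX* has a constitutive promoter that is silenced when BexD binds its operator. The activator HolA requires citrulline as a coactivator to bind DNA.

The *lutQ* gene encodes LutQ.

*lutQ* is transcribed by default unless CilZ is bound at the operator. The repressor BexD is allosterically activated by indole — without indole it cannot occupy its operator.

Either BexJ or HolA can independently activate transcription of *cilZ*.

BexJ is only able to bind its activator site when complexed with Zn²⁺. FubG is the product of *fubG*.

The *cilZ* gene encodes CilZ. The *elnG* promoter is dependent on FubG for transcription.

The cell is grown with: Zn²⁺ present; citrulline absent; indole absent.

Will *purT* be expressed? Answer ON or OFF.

ON

Zn²⁺ is present, so BexJ is active.
Citrulline is absent, so HolA is inactive.
Activator BexJ is present, so *cilZ* is transcribed.
So CilZ is produced and active.
With repressor CilZ bound, *lutQ* is not transcribed.
So LutQ is not produced.
Indole is absent, so BexD is inactive.
With no repressor bound, *torX* is transcribed.
So TorX is produced and active.
Activator TorX is present, so *fubG* is transcribed.
So FubG is produced and active.
No repressor is bound and FubG is active, so *elnG* is transcribed.
So ElnG is produced and active.
No repressor is bound and ElnG is active, so *purT* is transcribed.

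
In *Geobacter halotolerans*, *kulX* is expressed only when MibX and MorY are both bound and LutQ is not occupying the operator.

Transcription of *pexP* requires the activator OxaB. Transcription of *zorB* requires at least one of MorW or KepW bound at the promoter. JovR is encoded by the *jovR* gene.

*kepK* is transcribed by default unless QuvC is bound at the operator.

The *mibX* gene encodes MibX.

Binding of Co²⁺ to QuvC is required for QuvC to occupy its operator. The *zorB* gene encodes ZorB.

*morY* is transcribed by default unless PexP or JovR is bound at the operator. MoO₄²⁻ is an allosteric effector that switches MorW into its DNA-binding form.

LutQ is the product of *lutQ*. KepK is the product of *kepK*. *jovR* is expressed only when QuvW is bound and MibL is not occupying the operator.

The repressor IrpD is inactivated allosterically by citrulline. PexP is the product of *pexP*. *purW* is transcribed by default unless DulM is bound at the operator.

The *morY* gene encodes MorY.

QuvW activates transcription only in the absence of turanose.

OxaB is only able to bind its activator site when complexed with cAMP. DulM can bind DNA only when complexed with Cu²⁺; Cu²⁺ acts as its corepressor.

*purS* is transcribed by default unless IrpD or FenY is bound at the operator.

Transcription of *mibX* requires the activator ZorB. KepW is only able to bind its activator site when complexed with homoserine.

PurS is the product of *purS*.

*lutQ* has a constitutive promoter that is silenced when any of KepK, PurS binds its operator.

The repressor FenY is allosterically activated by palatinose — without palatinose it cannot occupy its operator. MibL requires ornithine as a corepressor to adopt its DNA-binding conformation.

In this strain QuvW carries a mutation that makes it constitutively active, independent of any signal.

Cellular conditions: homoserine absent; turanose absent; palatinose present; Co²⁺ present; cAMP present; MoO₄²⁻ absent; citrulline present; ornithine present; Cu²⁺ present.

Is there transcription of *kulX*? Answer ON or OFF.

OFF

MoO₄²⁻ is absent, so MorW is inactive.
Homoserine is absent, so KepW is inactive.
No activator is available at the *zorB* promoter, so *zorB* is not transcribed.
So ZorB is not produced.
Required activator ZorB is absent, so *mibX* is not transcribed.
So MibX is not produced.
Co²⁺ is present, so QuvC is active.
With repressor QuvC bound, *kepK* is not transcribed.
So KepK is not produced.
Citrulline is present, so IrpD is inactive.
Palatinose is present, so FenY is active.
With repressor FenY bound, *purS* is not transcribed.
So PurS is not produced.
With no repressor bound, *lutQ* is transcribed.
So LutQ is produced and active.
cAMP is present, so OxaB is active.
No repressor is bound and OxaB is active, so *pexP* is transcribed.
So PexP is produced and active.
QuvW is constitutively active in this strain.
Ornithine is present, so MibL is active.
With repressor MibL bound, *jovR* is not transcribed.
So JovR is not produced.
With repressor PexP bound, *morY* is not transcribed.
So MorY is not produced.
With repressor LutQ bound, *kulX* is not transcribed.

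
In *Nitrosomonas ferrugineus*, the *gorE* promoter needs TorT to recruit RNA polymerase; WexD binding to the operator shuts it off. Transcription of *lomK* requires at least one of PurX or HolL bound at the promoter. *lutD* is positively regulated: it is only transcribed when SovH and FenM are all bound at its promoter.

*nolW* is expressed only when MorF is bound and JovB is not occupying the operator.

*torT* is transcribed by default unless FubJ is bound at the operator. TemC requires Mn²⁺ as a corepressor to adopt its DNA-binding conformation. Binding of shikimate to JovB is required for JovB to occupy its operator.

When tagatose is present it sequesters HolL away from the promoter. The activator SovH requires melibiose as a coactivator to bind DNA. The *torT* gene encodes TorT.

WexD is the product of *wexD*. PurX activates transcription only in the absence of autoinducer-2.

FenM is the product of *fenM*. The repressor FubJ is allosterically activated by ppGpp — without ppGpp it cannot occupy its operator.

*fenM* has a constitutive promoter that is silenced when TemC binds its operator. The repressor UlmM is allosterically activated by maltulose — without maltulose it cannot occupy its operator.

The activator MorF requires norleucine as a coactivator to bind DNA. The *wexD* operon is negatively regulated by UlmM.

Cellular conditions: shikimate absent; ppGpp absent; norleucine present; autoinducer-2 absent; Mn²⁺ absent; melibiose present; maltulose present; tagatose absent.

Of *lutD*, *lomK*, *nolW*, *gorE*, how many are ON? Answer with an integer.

Melibiose is present, so SovH is active.
Mn²⁺ is absent, so TemC is inactive.
With no repressor bound, *fenM* is transcribed.
So FenM is produced and active.
No repressor is bound and SovH and FenM are active, so *lutD* is transcribed.
→ *lutD* is ON.
Autoinducer-2 is absent, so PurX is active.
Tagatose is absent, so HolL is active.
Activator PurX is present, so *lomK* is transcribed.
→ *lomK* is ON.
Shikimate is absent, so JovB is inactive.
Norleucine is present, so MorF is active.
No repressor is bound and MorF is active, so *nolW* is transcribed.
→ *nolW* is ON.
Maltulose is present, so UlmM is active.
With repressor UlmM bound, *wexD* is not transcribed.
So WexD is not produced.
ppGpp is absent, so FubJ is inactive.
With no repressor bound, *torT* is transcribed.
So TorT is produced and active.
No repressor is bound and TorT is active, so *gorE* is transcribed.
→ *gorE* is ON.
4 of the 4 genes are transcribed.

4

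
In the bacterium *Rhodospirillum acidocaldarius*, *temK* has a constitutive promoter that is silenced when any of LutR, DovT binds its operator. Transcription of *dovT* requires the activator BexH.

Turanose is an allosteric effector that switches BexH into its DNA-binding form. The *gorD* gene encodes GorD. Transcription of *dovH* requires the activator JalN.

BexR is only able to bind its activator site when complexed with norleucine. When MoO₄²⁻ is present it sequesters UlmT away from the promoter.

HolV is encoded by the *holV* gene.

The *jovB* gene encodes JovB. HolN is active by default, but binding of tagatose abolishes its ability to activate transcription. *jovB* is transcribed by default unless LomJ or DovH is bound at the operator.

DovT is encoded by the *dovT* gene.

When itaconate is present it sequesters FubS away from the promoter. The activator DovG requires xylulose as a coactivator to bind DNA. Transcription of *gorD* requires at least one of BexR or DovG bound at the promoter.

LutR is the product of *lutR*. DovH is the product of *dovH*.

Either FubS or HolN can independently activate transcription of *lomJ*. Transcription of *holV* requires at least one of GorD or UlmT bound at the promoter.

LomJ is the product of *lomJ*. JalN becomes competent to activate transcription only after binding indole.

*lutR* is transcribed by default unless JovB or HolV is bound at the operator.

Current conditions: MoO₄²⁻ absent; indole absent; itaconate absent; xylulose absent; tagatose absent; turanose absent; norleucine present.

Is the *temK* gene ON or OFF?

Itaconate is absent, so FubS is active.
Tagatose is absent, so HolN is active.
Activator FubS is present, so *lomJ* is transcribed.
So LomJ is produced and active.
Indole is absent, so JalN is inactive.
Required activator JalN is absent, so *dovH* is not transcribed.
So DovH is not produced.
With repressor LomJ bound, *jovB* is not transcribed.
So JovB is not produced.
Norleucine is present, so BexR is active.
Xylulose is absent, so DovG is inactive.
Activator BexR is present, so *gorD* is transcribed.
So GorD is produced and active.
MoO₄²⁻ is absent, so UlmT is active.
Activator GorD is present, so *holV* is transcribed.
So HolV is produced and active.
With repressor HolV bound, *lutR* is not transcribed.
So LutR is not produced.
Turanose is absent, so BexH is inactive.
Required activator BexH is absent, so *dovT* is not transcribed.
So DovT is not produced.
With no repressor bound, *temK* is transcribed.

ON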